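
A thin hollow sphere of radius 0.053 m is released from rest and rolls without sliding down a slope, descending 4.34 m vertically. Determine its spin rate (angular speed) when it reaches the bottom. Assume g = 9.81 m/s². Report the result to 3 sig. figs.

ω ≈ 135 rad/s

With I = (2/3)MR², the ratio k = I/(MR²) is 2/3.
The rolling condition ω = v/R makes the rotational term ½I(v/R)² = ½kMv², so KE_total = ½(1+k)Mv² = (5/6)Mv².
Energy conservation Mgh = ½(1+k)Mv² gives v = √(2gh/(1+k)) = √(2 × 9.81 × 4.34 / 1.667) = 7.148 m/s.
The angular speed follows from ω = v/R = 7.148/0.053 ≈ 135 rad/s.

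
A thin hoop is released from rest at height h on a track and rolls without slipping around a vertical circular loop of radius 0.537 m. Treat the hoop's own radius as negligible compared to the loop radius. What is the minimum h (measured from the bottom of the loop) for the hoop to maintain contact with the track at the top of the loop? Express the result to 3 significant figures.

h_min ≈ 1.61 m

The moment of inertia is MR², giving k ≡ I/(MR²) = 1.
At the top, contact is just lost when gravity alone supplies the centripetal force: Mg = Mv_top²/r, i.e. v_top² = gr.
With ω = v/R, the kinetic energy at speed v is ½(1+k)Mv² = Mv².
Energy conservation from release (height h) to the top (height 2r): Mgh = Mg(2r) + M·gr.
Thus h_min = 2r + (1+k)r/2 = r(2 + 2/2) = 0.537 × 3 ≈ 1.61 m.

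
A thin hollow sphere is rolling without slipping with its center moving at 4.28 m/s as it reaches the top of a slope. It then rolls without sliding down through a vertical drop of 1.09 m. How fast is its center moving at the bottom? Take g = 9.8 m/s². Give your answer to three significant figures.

Here I = (2/3)MR², so the shape factor k = I/(MR²) = 2/3.
The rolling condition ω = v/R makes the rotational term ½I(v/R)² = ½kMv², so KE_total = ½(1+k)Mv² = (5/6)Mv².
Conserving energy between top and bottom: (5/6)Mv² = (5/6)Mv₀² + Mgh, hence v² = v₀² + 2gh/(1+k).
v = √(4.28² + 2×9.8×1.09/1.667) = √31.14 ≈ 5.58 m/s.

v ≈ 5.58 m/s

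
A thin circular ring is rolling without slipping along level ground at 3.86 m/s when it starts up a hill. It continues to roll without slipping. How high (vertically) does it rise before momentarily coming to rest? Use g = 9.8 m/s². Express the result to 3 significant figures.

h ≈ 1.52 m

The moment of inertia is MR², giving k ≡ I/(MR²) = 1.
Since it rolls without slipping, ω = v/R and KE = ½Mv² + ½Iω² = ½(1+k)Mv² = Mv².
All of this converts to potential energy at the highest point: Mv₀² = Mgh.
Thus h = (1+k)v₀²/(2g) = 2 × 3.86² / (2 × 9.8) ≈ 1.52 m.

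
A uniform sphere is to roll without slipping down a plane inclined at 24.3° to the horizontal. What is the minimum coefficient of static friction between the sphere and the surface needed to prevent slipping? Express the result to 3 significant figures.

Here I = (2/5)MR², so the shape factor k = I/(MR²) = 0.4.
Translational: Mg sinθ − f = Ma. Rotational about the CM: fR = Iα = kMRa, so f = kMa.
These give a = g sinθ/(1+k) and the required friction f = kMg sinθ/(1+k).
With N = Mg cosθ, the no-slip condition f ≤ μN gives μ_min = f/N = k tanθ/(1+k).
μ_min = 0.4 × tan24.3° / 1.4 ≈ 0.129.

μ_min ≈ 0.129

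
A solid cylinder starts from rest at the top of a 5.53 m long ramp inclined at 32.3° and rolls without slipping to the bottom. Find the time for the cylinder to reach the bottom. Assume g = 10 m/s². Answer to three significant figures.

t ≈ 1.76 s

Here I = (1/2)MR², so the shape factor k = I/(MR²) = 0.5.
Newton's second law down the slope: Mg sinθ − f = Ma. The torque equation fR = Iα (with α = a/R) gives f = kMa.
Hence a = g sinθ/(1+k) = 10×sin32.3°/1.5 = 3.562 m/s².
With constant a from rest, t = √(2L/a) = √(2·5.53/3.562) ≈ 1.76 s.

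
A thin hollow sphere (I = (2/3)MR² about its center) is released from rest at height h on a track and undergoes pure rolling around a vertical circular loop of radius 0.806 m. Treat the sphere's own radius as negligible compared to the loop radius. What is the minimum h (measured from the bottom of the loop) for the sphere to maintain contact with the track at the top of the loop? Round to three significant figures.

For this body I = (2/3)MR², i.e. k = I/(MR²) = 2/3.
At the top, contact is just lost when gravity alone supplies the centripetal force: Mg = Mv_top²/r, i.e. v_top² = gr.
With ω = v/R, the kinetic energy at speed v is ½(1+k)Mv² = (5/6)Mv².
Energy conservation from release (height h) to the top (height 2r): Mgh = Mg(2r) + (5/6)M·gr.
Thus h_min = 2r + (1+k)r/2 = r(2 + 1.667/2) = 0.806 × 2.833 ≈ 2.28 m.

h_min ≈ 2.28 m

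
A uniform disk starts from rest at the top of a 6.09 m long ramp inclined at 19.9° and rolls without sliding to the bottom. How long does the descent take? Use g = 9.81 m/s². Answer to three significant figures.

t ≈ 2.34 s

The moment of inertia is (1/2)MR², giving k ≡ I/(MR²) = 0.5.
Translational: Mg sinθ − f = Ma. Rotational about the CM: fR = Iα = kMRa, so f = kMa.
Hence a = g sinθ/(1+k) = 9.81×sin19.9°/1.5 = 2.226 m/s².
Starting from rest, L = ½at², so t = √(2L/a) = √(2×6.09/2.226) ≈ 2.34 s.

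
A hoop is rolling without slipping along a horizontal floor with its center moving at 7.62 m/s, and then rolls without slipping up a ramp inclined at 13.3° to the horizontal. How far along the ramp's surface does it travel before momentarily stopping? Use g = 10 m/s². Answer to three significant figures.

With I = MR², the ratio k = I/(MR²) is 1.
The rolling condition ω = v/R makes the rotational term ½I(v/R)² = ½kMv², so KE_total = ½(1+k)Mv² = Mv².
Setting this equal to Mgh gives the vertical rise h = (1+k)v₀²/(2g) = 2×7.62²/(2×10) = 5.806 m.
The distance along the slope is d = h/sinθ = 5.806/sin13.3° ≈ 25.2 m.

d ≈ 25.2 m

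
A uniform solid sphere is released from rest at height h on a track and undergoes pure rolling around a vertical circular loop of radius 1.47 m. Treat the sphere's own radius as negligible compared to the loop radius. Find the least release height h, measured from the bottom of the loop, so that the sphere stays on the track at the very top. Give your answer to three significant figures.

Here I = (2/5)MR², so the shape factor k = I/(MR²) = 0.4.
At the top, contact is just lost when gravity alone supplies the centripetal force: Mg = Mv_top²/r, i.e. v_top² = gr.
With ω = v/R, the kinetic energy at speed v is ½(1+k)Mv² = (7/10)Mv².
Energy conservation from release (height h) to the top (height 2r): Mgh = Mg(2r) + (7/10)M·gr.
Thus h_min = 2r + (1+k)r/2 = r(2 + 1.4/2) = 1.47 × 2.7 ≈ 3.97 m.

h_min ≈ 3.97 m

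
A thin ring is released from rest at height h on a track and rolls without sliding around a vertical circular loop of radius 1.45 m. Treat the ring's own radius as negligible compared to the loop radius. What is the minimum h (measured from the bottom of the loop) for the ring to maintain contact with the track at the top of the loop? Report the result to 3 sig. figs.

h_min ≈ 4.35 m

The moment of inertia is MR², giving k ≡ I/(MR²) = 1.
At the top, contact is just lost when gravity alone supplies the centripetal force: Mg = Mv_top²/r, i.e. v_top² = gr.
With ω = v/R, the kinetic energy at speed v is ½(1+k)Mv² = Mv².
Energy conservation from release (height h) to the top (height 2r): Mgh = Mg(2r) + M·gr.
Thus h_min = 2r + (1+k)r/2 = r(2 + 2/2) = 1.45 × 3 ≈ 4.35 m.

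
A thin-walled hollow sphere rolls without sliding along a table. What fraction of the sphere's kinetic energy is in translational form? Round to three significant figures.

fraction ≈ 0.600

Here I = (2/3)MR², so the shape factor k = I/(MR²) = 2/3.
Since ω = v/R, the translational part is ½Mv² and the rotational part is ½I(v/R)² = ½kMv²; the total is ½(1+k)Mv².
The translational fraction is therefore 1/(1+k) = 1/1.667 ≈ 0.600.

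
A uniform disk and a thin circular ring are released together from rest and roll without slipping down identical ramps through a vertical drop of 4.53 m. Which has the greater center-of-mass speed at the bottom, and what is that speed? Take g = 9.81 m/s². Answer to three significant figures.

For rolling without slipping, Mgh = ½(1+k)Mv² where k = I/(MR²), so v = √(2gh/(1+k)).
Uniform disk: k = 0.5, giving v = √(2×9.81×4.53/1.5) = 7.698 m/s.
Thin circular ring: k = 1, giving v = √(2×9.81×4.53/2) = 6.666 m/s.
The smaller k wins: the uniform disk, at ≈ 7.70 m/s.

the uniform disk, at v ≈ 7.70 m/s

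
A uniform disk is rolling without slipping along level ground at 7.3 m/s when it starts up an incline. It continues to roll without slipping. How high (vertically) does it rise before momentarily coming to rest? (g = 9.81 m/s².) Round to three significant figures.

For this body I = (1/2)MR², i.e. k = I/(MR²) = 0.5.
The rolling condition ω = v/R makes the rotational term ½I(v/R)² = ½kMv², so KE_total = ½(1+k)Mv² = (3/4)Mv².
At the top the kinetic energy is zero, so (3/4)Mv₀² = Mgh.
Thus h = (1+k)v₀²/(2g) = 1.5 × 7.3² / (2 × 9.81) ≈ 4.07 m.

h ≈ 4.07 m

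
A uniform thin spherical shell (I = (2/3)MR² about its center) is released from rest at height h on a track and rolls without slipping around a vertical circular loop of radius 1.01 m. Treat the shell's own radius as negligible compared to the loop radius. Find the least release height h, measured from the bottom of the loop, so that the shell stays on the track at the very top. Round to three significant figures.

The moment of inertia is (2/3)MR², giving k ≡ I/(MR²) = 2/3.
At the top of the loop, the minimum-contact condition is Mg = Mv_top²/r, so v_top² = gr.
With ω = v/R, the kinetic energy at speed v is ½(1+k)Mv² = (5/6)Mv².
Energy conservation from release (height h) to the top (height 2r): Mgh = Mg(2r) + (5/6)M·gr.
Thus h_min = 2r + (1+k)r/2 = r(2 + 1.667/2) = 1.01 × 2.833 ≈ 2.86 m.

h_min ≈ 2.86 m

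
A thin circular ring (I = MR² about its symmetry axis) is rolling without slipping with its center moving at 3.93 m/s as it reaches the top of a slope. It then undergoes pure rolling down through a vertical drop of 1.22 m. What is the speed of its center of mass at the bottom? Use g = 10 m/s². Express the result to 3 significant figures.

v ≈ 5.26 m/s

For this body I = MR², i.e. k = I/(MR²) = 1.
Rolling without slipping gives ω = v/R, so the total kinetic energy is ½Mv² + ½Iω² = ½(1+k)Mv² = Mv².
Energy conservation: Mv₀² + Mgh = Mv², so v² = v₀² + 2gh/(1+k).
v = √(3.93² + 2×10×1.22/2) = √27.64 ≈ 5.26 m/s.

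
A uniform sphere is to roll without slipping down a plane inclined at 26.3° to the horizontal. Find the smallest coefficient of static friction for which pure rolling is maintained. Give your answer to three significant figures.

μ_min ≈ 0.141

The moment of inertia is (2/5)MR², giving k ≡ I/(MR²) = 0.4.
Translational: Mg sinθ − f = Ma. Rotational about the CM: fR = Iα = kMRa, so f = kMa.
These give a = g sinθ/(1+k) and the required friction f = kMg sinθ/(1+k).
With N = Mg cosθ, the no-slip condition f ≤ μN gives μ_min = f/N = k tanθ/(1+k).
μ_min = 0.4 × tan26.3° / 1.4 ≈ 0.141.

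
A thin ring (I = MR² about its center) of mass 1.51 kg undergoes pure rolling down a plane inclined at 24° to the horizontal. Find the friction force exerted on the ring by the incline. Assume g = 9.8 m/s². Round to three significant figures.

With I = MR², the ratio k = I/(MR²) is 1.
Newton's second law down the slope: Mg sinθ − f = Ma. The torque equation fR = Iα (with α = a/R) gives f = kMa.
Combining, a = g sinθ/(1+k) and f = kMa = kMg sinθ/(1+k).
f = 1 × 1.51 × 9.8 × sin24° / 2 ≈ 3.01 N.

f ≈ 3.01 N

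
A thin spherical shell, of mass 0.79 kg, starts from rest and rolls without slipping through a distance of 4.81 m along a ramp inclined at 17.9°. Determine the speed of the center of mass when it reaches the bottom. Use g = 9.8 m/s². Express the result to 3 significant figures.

With I = (2/3)MR², the ratio k = I/(MR²) is 2/3.
Rolling without slipping gives ω = v/R, so the total kinetic energy is ½Mv² + ½Iω² = ½(1+k)Mv² = (5/6)Mv².
The vertical drop is h = L sinθ = 4.81 × sin17.9° = 1.478 m.
Energy conservation: Mgh = (5/6)Mv², so v = √(2gh/(1+k)) = √(2 × 9.8 × 1.478 / 1.667) ≈ 4.17 m/s.

v ≈ 4.17 m/s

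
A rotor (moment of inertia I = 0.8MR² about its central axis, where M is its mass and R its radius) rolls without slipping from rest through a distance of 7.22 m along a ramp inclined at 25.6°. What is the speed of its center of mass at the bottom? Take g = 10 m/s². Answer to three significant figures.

For this body I = 0.8MR², i.e. k = I/(MR²) = 0.8.
Since it rolls without slipping, ω = v/R and KE = ½Mv² + ½Iω² = ½(1+k)Mv² = (9/10)Mv².
The vertical drop is h = L sinθ = 7.22 × sin25.6° = 3.12 m.
Energy conservation: Mgh = (9/10)Mv², so v = √(2gh/(1+k)) = √(2 × 10 × 3.12 / 1.8) ≈ 5.89 m/s.

v ≈ 5.89 m/s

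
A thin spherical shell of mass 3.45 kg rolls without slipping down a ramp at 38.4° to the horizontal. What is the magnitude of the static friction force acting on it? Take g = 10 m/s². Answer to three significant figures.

Here I = (2/3)MR², so the shape factor k = I/(MR²) = 2/3.
Along the incline Mg sinθ − f = Ma, and torque about the center fR = Iα = kMR²(a/R) gives f = kMa.
Combining, a = g sinθ/(1+k) and f = kMa = kMg sinθ/(1+k).
f = (2/3) × 3.45 × 10 × sin38.4° / 1.667 ≈ 8.57 N.

f ≈ 8.57 N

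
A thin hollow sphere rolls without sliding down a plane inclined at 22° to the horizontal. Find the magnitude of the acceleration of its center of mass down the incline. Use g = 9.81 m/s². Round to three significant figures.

a ≈ 2.20 m/s²

With I = (2/3)MR², the ratio k = I/(MR²) is 2/3.
Along the incline Mg sinθ − f = Ma, and torque about the center fR = Iα = kMR²(a/R) gives f = kMa.
Eliminating f: Mg sinθ = (1+k)Ma, so a = g sinθ/(1+k) = 9.81 × sin22° / 1.667 ≈ 2.20 m/s².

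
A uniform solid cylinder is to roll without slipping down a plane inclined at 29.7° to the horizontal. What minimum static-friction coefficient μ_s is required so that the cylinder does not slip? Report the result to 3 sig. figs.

μ_min ≈ 0.190

Here I = (1/2)MR², so the shape factor k = I/(MR²) = 0.5.
Along the incline Mg sinθ − f = Ma, and torque about the center fR = Iα = kMR²(a/R) gives f = kMa.
These give a = g sinθ/(1+k) and the required friction f = kMg sinθ/(1+k).
The normal force is N = Mg cosθ, so μ_min = f/N = k tanθ/(1+k).
μ_min = 0.5 × tan29.7° / 1.5 ≈ 0.190.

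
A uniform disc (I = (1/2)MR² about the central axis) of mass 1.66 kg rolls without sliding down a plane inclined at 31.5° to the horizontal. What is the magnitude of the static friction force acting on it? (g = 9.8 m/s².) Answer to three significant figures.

f ≈ 2.83 N

The moment of inertia is (1/2)MR², giving k ≡ I/(MR²) = 0.5.
Translational: Mg sinθ − f = Ma. Rotational about the CM: fR = Iα = kMRa, so f = kMa.
Combining, a = g sinθ/(1+k) and f = kMa = kMg sinθ/(1+k).
f = 0.5 × 1.66 × 9.8 × sin31.5° / 1.5 ≈ 2.83 N.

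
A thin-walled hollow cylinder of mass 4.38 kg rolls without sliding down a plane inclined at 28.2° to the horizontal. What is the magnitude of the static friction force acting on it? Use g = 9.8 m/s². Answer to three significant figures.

The moment of inertia is MR², giving k ≡ I/(MR²) = 1.
Along the incline Mg sinθ − f = Ma, and torque about the center fR = Iα = kMR²(a/R) gives f = kMa.
Combining, a = g sinθ/(1+k) and f = kMa = kMg sinθ/(1+k).
f = 1 × 4.38 × 9.8 × sin28.2° / 2 ≈ 10.1 N.

f ≈ 10.1 N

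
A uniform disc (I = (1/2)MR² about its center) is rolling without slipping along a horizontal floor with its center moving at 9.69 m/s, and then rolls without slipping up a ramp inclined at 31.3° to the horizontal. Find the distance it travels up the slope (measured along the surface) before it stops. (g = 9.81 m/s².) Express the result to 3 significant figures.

d ≈ 13.8 m

The moment of inertia is (1/2)MR², giving k ≡ I/(MR²) = 0.5.
Rolling without slipping gives ω = v/R, so the total kinetic energy is ½Mv² + ½Iω² = ½(1+k)Mv² = (3/4)Mv².
Setting this equal to Mgh gives the vertical rise h = (1+k)v₀²/(2g) = 1.5×9.69²/(2×9.81) = 7.179 m.
Along the incline, d = h/sinθ = 7.179/sin31.3° ≈ 13.8 m.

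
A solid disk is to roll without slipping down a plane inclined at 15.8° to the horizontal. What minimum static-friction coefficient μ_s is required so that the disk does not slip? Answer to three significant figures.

Here I = (1/2)MR², so the shape factor k = I/(MR²) = 0.5.
Translational: Mg sinθ − f = Ma. Rotational about the CM: fR = Iα = kMRa, so f = kMa.
These give a = g sinθ/(1+k) and the required friction f = kMg sinθ/(1+k).
The normal force is N = Mg cosθ, so μ_min = f/N = k tanθ/(1+k).
μ_min = 0.5 × tan15.8° / 1.5 ≈ 0.0943.

μ_min ≈ 0.0943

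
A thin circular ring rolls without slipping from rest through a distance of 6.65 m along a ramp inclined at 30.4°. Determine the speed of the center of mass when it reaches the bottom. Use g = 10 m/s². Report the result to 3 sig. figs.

Here I = MR², so the shape factor k = I/(MR²) = 1.
Since it rolls without slipping, ω = v/R and KE = ½Mv² + ½Iω² = ½(1+k)Mv² = Mv².
The vertical drop is h = L sinθ = 6.65 × sin30.4° = 3.365 m.
Energy conservation: Mgh = Mv², so v = √(2gh/(1+k)) = √(2 × 10 × 3.365 / 2) ≈ 5.80 m/s.

v ≈ 5.80 m/s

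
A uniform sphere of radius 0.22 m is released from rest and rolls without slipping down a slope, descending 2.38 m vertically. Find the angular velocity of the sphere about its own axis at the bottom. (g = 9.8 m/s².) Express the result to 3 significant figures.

ω ≈ 26.2 rad/s

For this body I = (2/5)MR², i.e. k = I/(MR²) = 0.4.
The rolling condition ω = v/R makes the rotational term ½I(v/R)² = ½kMv², so KE_total = ½(1+k)Mv² = (7/10)Mv².
Energy conservation Mgh = ½(1+k)Mv² gives v = √(2gh/(1+k)) = √(2 × 9.8 × 2.38 / 1.4) = 5.772 m/s.
Then ω = v/R = 5.772 / 0.22 ≈ 26.2 rad/s.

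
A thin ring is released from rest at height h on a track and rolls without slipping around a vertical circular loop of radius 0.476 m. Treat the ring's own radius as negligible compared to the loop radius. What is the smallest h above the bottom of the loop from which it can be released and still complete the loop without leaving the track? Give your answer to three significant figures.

With I = MR², the ratio k = I/(MR²) is 1.
At the top of the loop, the minimum-contact condition is Mg = Mv_top²/r, so v_top² = gr.
With ω = v/R, the kinetic energy at speed v is ½(1+k)Mv² = Mv².
Energy conservation from release (height h) to the top (height 2r): Mgh = Mg(2r) + M·gr.
Thus h_min = 2r + (1+k)r/2 = r(2 + 2/2) = 0.476 × 3 ≈ 1.43 m.

h_min ≈ 1.43 m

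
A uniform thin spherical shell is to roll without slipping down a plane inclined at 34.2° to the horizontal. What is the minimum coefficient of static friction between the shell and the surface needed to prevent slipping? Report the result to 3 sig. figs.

Here I = (2/3)MR², so the shape factor k = I/(MR²) = 2/3.
Along the incline Mg sinθ − f = Ma, and torque about the center fR = Iα = kMR²(a/R) gives f = kMa.
These give a = g sinθ/(1+k) and the required friction f = kMg sinθ/(1+k).
The normal force is N = Mg cosθ, so μ_min = f/N = k tanθ/(1+k).
μ_min = (2/3) × tan34.2° / 1.667 ≈ 0.272.

μ_min ≈ 0.272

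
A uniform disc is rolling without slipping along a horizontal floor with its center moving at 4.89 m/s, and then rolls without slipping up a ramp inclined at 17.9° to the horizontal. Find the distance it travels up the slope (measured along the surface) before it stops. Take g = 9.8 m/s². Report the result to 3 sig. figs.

d ≈ 5.95 m

With I = (1/2)MR², the ratio k = I/(MR²) is 0.5.
Since it rolls without slipping, ω = v/R and KE = ½Mv² + ½Iω² = ½(1+k)Mv² = (3/4)Mv².
Setting this equal to Mgh gives the vertical rise h = (1+k)v₀²/(2g) = 1.5×4.89²/(2×9.8) = 1.83 m.
Along the incline, d = h/sinθ = 1.83/sin17.9° ≈ 5.95 m.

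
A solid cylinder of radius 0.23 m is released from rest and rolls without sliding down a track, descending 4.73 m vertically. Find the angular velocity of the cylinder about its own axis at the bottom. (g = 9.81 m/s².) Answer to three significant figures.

Here I = (1/2)MR², so the shape factor k = I/(MR²) = 0.5.
Rolling without slipping gives ω = v/R, so the total kinetic energy is ½Mv² + ½Iω² = ½(1+k)Mv² = (3/4)Mv².
Energy conservation Mgh = ½(1+k)Mv² gives v = √(2gh/(1+k)) = √(2 × 9.81 × 4.73 / 1.5) = 7.866 m/s.
The angular speed follows from ω = v/R = 7.866/0.23 ≈ 34.2 rad/s.

ω ≈ 34.2 rad/s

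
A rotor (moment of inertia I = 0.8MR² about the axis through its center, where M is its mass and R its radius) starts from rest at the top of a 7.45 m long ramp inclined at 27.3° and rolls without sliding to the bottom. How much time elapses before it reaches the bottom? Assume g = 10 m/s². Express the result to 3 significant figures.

The moment of inertia is 0.8MR², giving k ≡ I/(MR²) = 0.8.
Along the incline Mg sinθ − f = Ma, and torque about the center fR = Iα = kMR²(a/R) gives f = kMa.
Hence a = g sinθ/(1+k) = 10×sin27.3°/1.8 = 2.548 m/s².
With constant a from rest, t = √(2L/a) = √(2·7.45/2.548) ≈ 2.42 s.

t ≈ 2.42 s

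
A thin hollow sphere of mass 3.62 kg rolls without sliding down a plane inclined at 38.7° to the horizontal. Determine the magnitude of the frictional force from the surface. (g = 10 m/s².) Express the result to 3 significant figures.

f ≈ 9.05 N

The moment of inertia is (2/3)MR², giving k ≡ I/(MR²) = 2/3.
Translational: Mg sinθ − f = Ma. Rotational about the CM: fR = Iα = kMRa, so f = kMa.
Combining, a = g sinθ/(1+k) and f = kMa = kMg sinθ/(1+k).
f = (2/3) × 3.62 × 10 × sin38.7° / 1.667 ≈ 9.05 N.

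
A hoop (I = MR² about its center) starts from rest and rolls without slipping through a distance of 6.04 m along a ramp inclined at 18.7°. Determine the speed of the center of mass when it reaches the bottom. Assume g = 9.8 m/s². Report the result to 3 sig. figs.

v ≈ 4.36 m/s

For this body I = MR², i.e. k = I/(MR²) = 1.
Since it rolls without slipping, ω = v/R and KE = ½Mv² + ½Iω² = ½(1+k)Mv² = Mv².
The vertical drop is h = L sinθ = 6.04 × sin18.7° = 1.937 m.
Energy conservation: Mgh = Mv², so v = √(2gh/(1+k)) = √(2 × 9.8 × 1.937 / 2) ≈ 4.36 m/s.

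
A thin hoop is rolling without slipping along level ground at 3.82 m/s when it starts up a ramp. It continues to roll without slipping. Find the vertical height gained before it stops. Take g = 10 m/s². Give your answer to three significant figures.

h ≈ 1.46 m

The moment of inertia is MR², giving k ≡ I/(MR²) = 1.
Since it rolls without slipping, ω = v/R and KE = ½Mv² + ½Iω² = ½(1+k)Mv² = Mv².
At the top the kinetic energy is zero, so Mv₀² = Mgh.
Thus h = (1+k)v₀²/(2g) = 2 × 3.82² / (2 × 10) ≈ 1.46 m.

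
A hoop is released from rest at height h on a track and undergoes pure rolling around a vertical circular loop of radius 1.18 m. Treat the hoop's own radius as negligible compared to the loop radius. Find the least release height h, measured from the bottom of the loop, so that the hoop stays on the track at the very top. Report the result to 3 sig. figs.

Here I = MR², so the shape factor k = I/(MR²) = 1.
At the top of the loop, the minimum-contact condition is Mg = Mv_top²/r, so v_top² = gr.
With ω = v/R, the kinetic energy at speed v is ½(1+k)Mv² = Mv².
Energy conservation from release (height h) to the top (height 2r): Mgh = Mg(2r) + M·gr.
Thus h_min = 2r + (1+k)r/2 = r(2 + 2/2) = 1.18 × 3 ≈ 3.54 m.

h_min ≈ 3.54 m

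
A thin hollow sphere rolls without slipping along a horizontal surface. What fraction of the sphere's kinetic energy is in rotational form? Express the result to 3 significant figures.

fraction ≈ 0.400

Here I = (2/3)MR², so the shape factor k = I/(MR²) = 2/3.
With ω = v/R, KE_trans = ½Mv² and KE_rot = ½Iω² = ½kMv², so KE_total = ½(1+k)Mv².
The rotational fraction is therefore k/(1+k) = (2/3)/1.667 ≈ 0.400.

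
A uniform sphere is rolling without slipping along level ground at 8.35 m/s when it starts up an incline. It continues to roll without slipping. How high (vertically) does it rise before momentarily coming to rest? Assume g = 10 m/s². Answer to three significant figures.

h ≈ 4.88 m

For this body I = (2/5)MR², i.e. k = I/(MR²) = 0.4.
Pure rolling means v = ωR; then KE = ½Mv² + ½I(v/R)² = ½(1+k)Mv² = (7/10)Mv².
At the top the kinetic energy is zero, so (7/10)Mv₀² = Mgh.
Thus h = (1+k)v₀²/(2g) = 1.4 × 8.35² / (2 × 10) ≈ 4.88 m.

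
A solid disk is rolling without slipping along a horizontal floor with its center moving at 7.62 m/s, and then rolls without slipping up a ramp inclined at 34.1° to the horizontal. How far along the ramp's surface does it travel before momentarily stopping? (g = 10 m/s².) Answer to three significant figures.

For this body I = (1/2)MR², i.e. k = I/(MR²) = 0.5.
Rolling without slipping gives ω = v/R, so the total kinetic energy is ½Mv² + ½Iω² = ½(1+k)Mv² = (3/4)Mv².
Setting this equal to Mgh gives the vertical rise h = (1+k)v₀²/(2g) = 1.5×7.62²/(2×10) = 4.355 m.
The distance along the slope is d = h/sinθ = 4.355/sin34.1° ≈ 7.77 m.

d ≈ 7.77 m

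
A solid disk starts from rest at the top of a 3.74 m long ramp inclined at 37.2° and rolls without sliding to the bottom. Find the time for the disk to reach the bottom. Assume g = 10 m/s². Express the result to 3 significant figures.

Here I = (1/2)MR², so the shape factor k = I/(MR²) = 0.5.
Newton's second law down the slope: Mg sinθ − f = Ma. The torque equation fR = Iα (with α = a/R) gives f = kMa.
Hence a = g sinθ/(1+k) = 10×sin37.2°/1.5 = 4.031 m/s².
Starting from rest, L = ½at², so t = √(2L/a) = √(2×3.74/4.031) ≈ 1.36 s.

t ≈ 1.36 s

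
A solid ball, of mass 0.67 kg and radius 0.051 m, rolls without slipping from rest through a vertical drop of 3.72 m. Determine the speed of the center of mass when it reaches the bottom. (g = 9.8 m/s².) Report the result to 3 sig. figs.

v ≈ 7.22 m/s

The moment of inertia is (2/5)MR², giving k ≡ I/(MR²) = 0.4.
Rolling without slipping gives ω = v/R, so the total kinetic energy is ½Mv² + ½Iω² = ½(1+k)Mv² = (7/10)Mv².
Energy conservation: Mgh = (7/10)Mv², so v = √(2gh/(1+k)) = √(2 × 9.8 × 3.72 / 1.4) ≈ 7.22 m/s.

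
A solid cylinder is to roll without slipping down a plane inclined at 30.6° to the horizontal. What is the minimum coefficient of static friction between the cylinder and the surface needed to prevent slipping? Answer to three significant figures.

With I = (1/2)MR², the ratio k = I/(MR²) is 0.5.
Newton's second law down the slope: Mg sinθ − f = Ma. The torque equation fR = Iα (with α = a/R) gives f = kMa.
These give a = g sinθ/(1+k) and the required friction f = kMg sinθ/(1+k).
With N = Mg cosθ, the no-slip condition f ≤ μN gives μ_min = f/N = k tanθ/(1+k).
μ_min = 0.5 × tan30.6° / 1.5 ≈ 0.197.

μ_min ≈ 0.197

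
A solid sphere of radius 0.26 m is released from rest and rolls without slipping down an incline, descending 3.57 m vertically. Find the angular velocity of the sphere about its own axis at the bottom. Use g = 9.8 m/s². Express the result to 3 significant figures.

The moment of inertia is (2/5)MR², giving k ≡ I/(MR²) = 0.4.
Since it rolls without slipping, ω = v/R and KE = ½Mv² + ½Iω² = ½(1+k)Mv² = (7/10)Mv².
Energy conservation Mgh = ½(1+k)Mv² gives v = √(2gh/(1+k)) = √(2 × 9.8 × 3.57 / 1.4) = 7.07 m/s.
The angular speed follows from ω = v/R = 7.07/0.26 ≈ 27.2 rad/s.

ω ≈ 27.2 rad/s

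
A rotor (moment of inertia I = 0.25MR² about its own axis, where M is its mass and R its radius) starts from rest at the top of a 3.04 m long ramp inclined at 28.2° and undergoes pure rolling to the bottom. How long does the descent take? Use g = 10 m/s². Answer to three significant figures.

t ≈ 1.27 s

Here I = 0.25MR², so the shape factor k = I/(MR²) = 0.25.
Along the incline Mg sinθ − f = Ma, and torque about the center fR = Iα = kMR²(a/R) gives f = kMa.
Hence a = g sinθ/(1+k) = 10×sin28.2°/1.25 = 3.78 m/s².
With constant a from rest, t = √(2L/a) = √(2·3.04/3.78) ≈ 1.27 s.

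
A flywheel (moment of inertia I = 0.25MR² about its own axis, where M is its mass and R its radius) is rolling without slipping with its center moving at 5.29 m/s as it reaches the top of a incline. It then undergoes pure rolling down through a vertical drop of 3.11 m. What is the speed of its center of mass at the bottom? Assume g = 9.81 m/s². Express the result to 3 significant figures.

v ≈ 8.76 m/s

Here I = 0.25MR², so the shape factor k = I/(MR²) = 0.25.
The rolling condition ω = v/R makes the rotational term ½I(v/R)² = ½kMv², so KE_total = ½(1+k)Mv² = (5/8)Mv².
Conserving energy between top and bottom: (5/8)Mv² = (5/8)Mv₀² + Mgh, hence v² = v₀² + 2gh/(1+k).
v = √(5.29² + 2×9.81×3.11/1.25) = √76.8 ≈ 8.76 m/s.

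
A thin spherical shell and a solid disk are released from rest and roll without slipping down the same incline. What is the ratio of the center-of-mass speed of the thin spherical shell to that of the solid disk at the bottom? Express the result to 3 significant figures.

Each satisfies Mgh = ½(1+k)Mv² with k = I/(MR²), so v ∝ 1/√(1+k).
For the thin spherical shell k = 2/3; for the solid disk k = 0.5.
v₁/v₂ = √((1+k₂)/(1+k₁)) = √(1.5/1.667) ≈ 0.949.

v_ratio ≈ 0.949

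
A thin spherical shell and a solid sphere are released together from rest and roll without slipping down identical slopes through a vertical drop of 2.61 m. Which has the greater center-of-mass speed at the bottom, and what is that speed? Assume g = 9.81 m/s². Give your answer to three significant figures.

For rolling without slipping, Mgh = ½(1+k)Mv² where k = I/(MR²), so v = √(2gh/(1+k)).
Thin spherical shell: k = 2/3, giving v = √(2×9.81×2.61/1.667) = 5.543 m/s.
Solid sphere: k = 0.4, giving v = √(2×9.81×2.61/1.4) = 6.048 m/s.
The smaller k wins: the solid sphere, at ≈ 6.05 m/s.

the solid sphere, at v ≈ 6.05 m/s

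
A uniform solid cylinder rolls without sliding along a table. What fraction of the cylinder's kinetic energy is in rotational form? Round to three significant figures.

fraction ≈ 0.333

For this body I = (1/2)MR², i.e. k = I/(MR²) = 0.5.
With ω = v/R, KE_trans = ½Mv² and KE_rot = ½Iω² = ½kMv², so KE_total = ½(1+k)Mv².
The rotational fraction is therefore k/(1+k) = 0.5/1.5 ≈ 0.333.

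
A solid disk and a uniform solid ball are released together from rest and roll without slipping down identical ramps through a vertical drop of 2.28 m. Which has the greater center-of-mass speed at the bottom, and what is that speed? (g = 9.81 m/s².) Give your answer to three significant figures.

the uniform solid ball, at v ≈ 5.65 m/s

For rolling without slipping, Mgh = ½(1+k)Mv² where k = I/(MR²), so v = √(2gh/(1+k)).
Solid disk: k = 0.5, giving v = √(2×9.81×2.28/1.5) = 5.461 m/s.
Uniform solid ball: k = 0.4, giving v = √(2×9.81×2.28/1.4) = 5.653 m/s.
The smaller k wins: the uniform solid ball, at ≈ 5.65 m/s.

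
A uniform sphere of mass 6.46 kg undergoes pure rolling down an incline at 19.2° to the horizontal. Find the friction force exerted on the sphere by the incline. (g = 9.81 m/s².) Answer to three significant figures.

Here I = (2/5)MR², so the shape factor k = I/(MR²) = 0.4.
Newton's second law down the slope: Mg sinθ − f = Ma. The torque equation fR = Iα (with α = a/R) gives f = kMa.
Combining, a = g sinθ/(1+k) and f = kMa = kMg sinθ/(1+k).
f = 0.4 × 6.46 × 9.81 × sin19.2° / 1.4 ≈ 5.95 N.

f ≈ 5.95 N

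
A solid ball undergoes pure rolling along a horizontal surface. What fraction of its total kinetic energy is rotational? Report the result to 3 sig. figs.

fraction ≈ 0.286

Here I = (2/5)MR², so the shape factor k = I/(MR²) = 0.4.
With ω = v/R, KE_trans = ½Mv² and KE_rot = ½Iω² = ½kMv², so KE_total = ½(1+k)Mv².
The rotational fraction is therefore k/(1+k) = 0.4/1.4 ≈ 0.286.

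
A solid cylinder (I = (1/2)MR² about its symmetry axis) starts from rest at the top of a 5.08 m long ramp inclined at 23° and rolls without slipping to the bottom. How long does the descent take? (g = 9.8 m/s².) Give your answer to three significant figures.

t ≈ 1.99 s

For this body I = (1/2)MR², i.e. k = I/(MR²) = 0.5.
Newton's second law down the slope: Mg sinθ − f = Ma. The torque equation fR = Iα (with α = a/R) gives f = kMa.
Hence a = g sinθ/(1+k) = 9.8×sin23°/1.5 = 2.553 m/s².
With constant a from rest, t = √(2L/a) = √(2·5.08/2.553) ≈ 1.99 s.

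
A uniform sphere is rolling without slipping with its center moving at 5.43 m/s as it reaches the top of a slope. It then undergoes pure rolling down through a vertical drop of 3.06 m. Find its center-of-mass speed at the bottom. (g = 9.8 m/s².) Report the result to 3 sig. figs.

v ≈ 8.50 m/s

The moment of inertia is (2/5)MR², giving k ≡ I/(MR²) = 0.4.
Since it rolls without slipping, ω = v/R and KE = ½Mv² + ½Iω² = ½(1+k)Mv² = (7/10)Mv².
Energy conservation: (7/10)Mv₀² + Mgh = (7/10)Mv², so v² = v₀² + 2gh/(1+k).
v = √(5.43² + 2×9.8×3.06/1.4) = √72.32 ≈ 8.50 m/s.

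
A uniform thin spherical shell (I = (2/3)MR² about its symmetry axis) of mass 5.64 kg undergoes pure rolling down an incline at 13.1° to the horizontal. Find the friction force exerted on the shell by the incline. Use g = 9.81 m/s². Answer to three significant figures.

f ≈ 5.02 N

With I = (2/3)MR², the ratio k = I/(MR²) is 2/3.
Translational: Mg sinθ − f = Ma. Rotational about the CM: fR = Iα = kMRa, so f = kMa.
Combining, a = g sinθ/(1+k) and f = kMa = kMg sinθ/(1+k).
f = (2/3) × 5.64 × 9.81 × sin13.1° / 1.667 ≈ 5.02 N.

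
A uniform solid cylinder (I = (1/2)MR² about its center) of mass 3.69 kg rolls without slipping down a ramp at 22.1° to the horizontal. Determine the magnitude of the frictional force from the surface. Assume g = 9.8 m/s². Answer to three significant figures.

Here I = (1/2)MR², so the shape factor k = I/(MR²) = 0.5.
Newton's second law down the slope: Mg sinθ − f = Ma. The torque equation fR = Iα (with α = a/R) gives f = kMa.
Combining, a = g sinθ/(1+k) and f = kMa = kMg sinθ/(1+k).
f = 0.5 × 3.69 × 9.8 × sin22.1° / 1.5 ≈ 4.54 N.

f ≈ 4.54 N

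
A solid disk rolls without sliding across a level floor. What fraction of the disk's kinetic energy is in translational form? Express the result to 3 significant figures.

fraction ≈ 0.667

With I = (1/2)MR², the ratio k = I/(MR²) is 0.5.
With ω = v/R, KE_trans = ½Mv² and KE_rot = ½Iω² = ½kMv², so KE_total = ½(1+k)Mv².
The translational fraction is therefore 1/(1+k) = 1/1.5 ≈ 0.667.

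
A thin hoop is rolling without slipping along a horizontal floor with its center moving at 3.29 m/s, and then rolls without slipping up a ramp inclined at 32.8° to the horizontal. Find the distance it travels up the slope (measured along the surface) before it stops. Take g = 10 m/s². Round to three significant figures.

The moment of inertia is MR², giving k ≡ I/(MR²) = 1.
Pure rolling means v = ωR; then KE = ½Mv² + ½I(v/R)² = ½(1+k)Mv² = Mv².
Setting this equal to Mgh gives the vertical rise h = (1+k)v₀²/(2g) = 2×3.29²/(2×10) = 1.082 m.
The distance along the slope is d = h/sinθ = 1.082/sin32.8° ≈ 2.00 m.

d ≈ 2.00 m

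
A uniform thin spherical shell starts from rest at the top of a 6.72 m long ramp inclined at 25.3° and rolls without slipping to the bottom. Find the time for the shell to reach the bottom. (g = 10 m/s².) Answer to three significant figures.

The moment of inertia is (2/3)MR², giving k ≡ I/(MR²) = 2/3.
Newton's second law down the slope: Mg sinθ − f = Ma. The torque equation fR = Iα (with α = a/R) gives f = kMa.
Hence a = g sinθ/(1+k) = 10×sin25.3°/1.667 = 2.564 m/s².
With constant a from rest, t = √(2L/a) = √(2·6.72/2.564) ≈ 2.29 s.

t ≈ 2.29 s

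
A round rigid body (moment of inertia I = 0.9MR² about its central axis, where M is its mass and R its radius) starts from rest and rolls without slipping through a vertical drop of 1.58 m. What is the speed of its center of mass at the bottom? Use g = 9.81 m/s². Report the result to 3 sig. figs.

The moment of inertia is 0.9MR², giving k ≡ I/(MR²) = 0.9.
Since it rolls without slipping, ω = v/R and KE = ½Mv² + ½Iω² = ½(1+k)Mv² = (19/20)Mv².
Energy conservation: Mgh = (19/20)Mv², so v = √(2gh/(1+k)) = √(2 × 9.81 × 1.58 / 1.9) ≈ 4.04 m/s.

v ≈ 4.04 m/s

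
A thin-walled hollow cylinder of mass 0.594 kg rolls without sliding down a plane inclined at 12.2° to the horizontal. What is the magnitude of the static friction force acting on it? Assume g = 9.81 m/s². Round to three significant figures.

f ≈ 0.616 N

For this body I = MR², i.e. k = I/(MR²) = 1.
Along the incline Mg sinθ − f = Ma, and torque about the center fR = Iα = kMR²(a/R) gives f = kMa.
Combining, a = g sinθ/(1+k) and f = kMa = kMg sinθ/(1+k).
f = 1 × 0.594 × 9.81 × sin12.2° / 2 ≈ 0.616 N.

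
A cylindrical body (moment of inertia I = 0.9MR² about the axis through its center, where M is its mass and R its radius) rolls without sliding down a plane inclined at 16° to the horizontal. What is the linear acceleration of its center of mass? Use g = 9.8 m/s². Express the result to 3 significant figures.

With I = 0.9MR², the ratio k = I/(MR²) is 0.9.
Translational: Mg sinθ − f = Ma. Rotational about the CM: fR = Iα = kMRa, so f = kMa.
Eliminating f: Mg sinθ = (1+k)Ma, so a = g sinθ/(1+k) = 9.8 × sin16° / 1.9 ≈ 1.42 m/s².

a ≈ 1.42 m/s²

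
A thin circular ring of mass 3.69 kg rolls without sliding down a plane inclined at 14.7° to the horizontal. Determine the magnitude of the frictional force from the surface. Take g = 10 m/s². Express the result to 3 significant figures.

The moment of inertia is MR², giving k ≡ I/(MR²) = 1.
Along the incline Mg sinθ − f = Ma, and torque about the center fR = Iα = kMR²(a/R) gives f = kMa.
Combining, a = g sinθ/(1+k) and f = kMa = kMg sinθ/(1+k).
f = 1 × 3.69 × 10 × sin14.7° / 2 ≈ 4.68 N.

f ≈ 4.68 N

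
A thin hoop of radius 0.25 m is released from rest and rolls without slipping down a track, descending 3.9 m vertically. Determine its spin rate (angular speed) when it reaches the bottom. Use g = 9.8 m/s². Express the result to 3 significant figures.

For this body I = MR², i.e. k = I/(MR²) = 1.
Rolling without slipping gives ω = v/R, so the total kinetic energy is ½Mv² + ½Iω² = ½(1+k)Mv² = Mv².
Energy conservation Mgh = ½(1+k)Mv² gives v = √(2gh/(1+k)) = √(2 × 9.8 × 3.9 / 2) = 6.182 m/s.
The angular speed follows from ω = v/R = 6.182/0.25 ≈ 24.7 rad/s.

ω ≈ 24.7 rad/s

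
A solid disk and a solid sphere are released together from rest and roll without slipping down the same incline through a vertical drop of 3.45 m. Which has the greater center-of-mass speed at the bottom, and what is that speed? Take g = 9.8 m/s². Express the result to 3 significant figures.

the solid sphere, at v ≈ 6.95 m/s

For rolling without slipping, Mgh = ½(1+k)Mv² where k = I/(MR²), so v = √(2gh/(1+k)).
Solid disk: k = 0.5, giving v = √(2×9.8×3.45/1.5) = 6.714 m/s.
Solid sphere: k = 0.4, giving v = √(2×9.8×3.45/1.4) = 6.95 m/s.
The smaller k wins: the solid sphere, at ≈ 6.95 m/s.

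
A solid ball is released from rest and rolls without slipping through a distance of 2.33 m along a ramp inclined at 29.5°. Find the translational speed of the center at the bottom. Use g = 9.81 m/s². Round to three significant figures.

With I = (2/5)MR², the ratio k = I/(MR²) is 0.4.
Pure rolling means v = ωR; then KE = ½Mv² + ½I(v/R)² = ½(1+k)Mv² = (7/10)Mv².
The vertical drop is h = L sinθ = 2.33 × sin29.5° = 1.147 m.
Energy conservation: Mgh = (7/10)Mv², so v = √(2gh/(1+k)) = √(2 × 9.81 × 1.147 / 1.4) ≈ 4.01 m/s.

v ≈ 4.01 m/s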